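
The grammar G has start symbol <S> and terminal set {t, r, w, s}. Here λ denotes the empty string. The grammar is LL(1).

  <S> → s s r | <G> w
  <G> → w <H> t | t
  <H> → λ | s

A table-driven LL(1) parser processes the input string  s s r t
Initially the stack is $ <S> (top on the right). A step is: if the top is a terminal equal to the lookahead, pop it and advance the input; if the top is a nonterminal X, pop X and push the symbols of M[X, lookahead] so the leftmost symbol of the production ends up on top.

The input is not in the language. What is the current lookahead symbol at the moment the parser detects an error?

t

step 1: stack=$ <S>  input=s s r t $  — expand <S> → s s r
step 2: stack=$ r s s  input=s s r t $  — match s
step 3: stack=$ r s  input=s r t $  — match s
step 4: stack=$ r  input=r t $  — match r
step 5: stack=$  input=t $  — error: stack empty but input remains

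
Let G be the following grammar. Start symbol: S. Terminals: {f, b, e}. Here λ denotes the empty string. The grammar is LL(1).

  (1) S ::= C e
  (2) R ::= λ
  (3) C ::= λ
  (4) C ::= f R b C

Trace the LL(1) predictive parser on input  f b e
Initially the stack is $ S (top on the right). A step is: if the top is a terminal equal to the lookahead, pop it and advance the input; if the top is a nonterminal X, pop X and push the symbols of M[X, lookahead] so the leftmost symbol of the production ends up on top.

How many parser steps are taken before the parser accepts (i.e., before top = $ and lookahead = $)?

step 1: stack=$ S  input=f b e $  — expand S ::= C e
step 2: stack=$ e C  input=f b e $  — expand C ::= f R b C
step 3: stack=$ e C b R f  input=f b e $  — match f
step 4: stack=$ e C b R  input=b e $  — expand R ::= λ
step 5: stack=$ e C b  input=b e $  — match b
step 6: stack=$ e C  input=e $  — expand C ::= λ
step 7: stack=$ e  input=e $  — match e
Accept reached after 7 steps.

7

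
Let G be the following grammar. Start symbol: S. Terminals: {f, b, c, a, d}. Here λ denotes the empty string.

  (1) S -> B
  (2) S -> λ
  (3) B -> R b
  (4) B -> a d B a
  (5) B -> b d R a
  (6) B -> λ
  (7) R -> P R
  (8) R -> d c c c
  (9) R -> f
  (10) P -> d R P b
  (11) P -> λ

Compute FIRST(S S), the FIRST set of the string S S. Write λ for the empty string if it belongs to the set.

FIRST(P): from P->d R P b we get {d}; from P->λ we get {λ}. So FIRST(P) = {λ, d}.
FIRST(R): from R->P R we get {d, f}; from R->d c c c we get {d}; from R->f we get {f}. So FIRST(R) = {d, f}.
FIRST(B): from B->R b we get {d, f}; from B->a d B a we get {a}; from B->b d R a we get {b}; from B->λ we get {λ}. So FIRST(B) = {λ, a, b, d, f}.
FIRST(S): from S->B we get {λ, a, b, d, f}; from S->λ we get {λ}. So FIRST(S) = {λ, a, b, d, f}.
FIRST(S S): take FIRST of each symbol in turn, carrying on past any symbol whose FIRST contains λ; result {λ, a, b, d, f}.

{λ, a, b, d, f}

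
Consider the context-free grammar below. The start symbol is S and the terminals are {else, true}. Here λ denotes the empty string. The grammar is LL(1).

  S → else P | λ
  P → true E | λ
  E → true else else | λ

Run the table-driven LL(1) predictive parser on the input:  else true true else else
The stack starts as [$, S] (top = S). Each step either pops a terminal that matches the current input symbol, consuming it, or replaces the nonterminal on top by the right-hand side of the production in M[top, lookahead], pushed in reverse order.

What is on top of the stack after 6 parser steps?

else

step 1: stack=$ S  input=else true true else else $  — expand S → else P
step 2: stack=$ P else  input=else true true else else $  — match else
step 3: stack=$ P  input=true true else else $  — expand P → true E
step 4: stack=$ E true  input=true true else else $  — match true
step 5: stack=$ E  input=true else else $  — expand E → true else else
step 6: stack=$ else else true  input=true else else $  — match true
Stack after step 6: $ else else (top = else).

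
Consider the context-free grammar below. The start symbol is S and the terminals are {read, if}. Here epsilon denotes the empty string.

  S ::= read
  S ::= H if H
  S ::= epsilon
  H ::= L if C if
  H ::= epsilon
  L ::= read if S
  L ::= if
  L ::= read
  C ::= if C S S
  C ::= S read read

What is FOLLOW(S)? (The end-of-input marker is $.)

FIRST(L) = {if, read}
FIRST(H) = {epsilon, if, read}  (via L if C if)
FIRST(S) = {epsilon, if, read}  (via H if H)
FIRST(C) = {if, read}  (via S read read)
FOLLOW(S) includes $ since S is the start symbol.
FOLLOW(L): in H::=L if C if, L is followed by if C if with FIRST {if}. Thus FOLLOW(L) = {if}.
FOLLOW(C): in H::=L if C if, C is followed by if with FIRST {if}; in C::=if C S S, C is followed by S S with FIRST {epsilon, if, read}; in C::=if C S S, the suffix after C is nullable (adds nothing new). Thus FOLLOW(C) = {if, read}.
FOLLOW(S): in L::=read if S, the suffix after S is empty, so FOLLOW(S) ⊇ FOLLOW(L) = {if}; in C::=if C S S (occurrence 1), S is followed by S with FIRST {epsilon, if, read}; in C::=if C S S (occurrence 1), the suffix after S is nullable, so FOLLOW(S) ⊇ FOLLOW(C) = {if, read}; in C::=if C S S (occurrence 2), the suffix after S is empty, so FOLLOW(S) ⊇ FOLLOW(C) = {if, read}; in C::=S read read, S is followed by read read with FIRST {read}. Thus FOLLOW(S) = {$, if, read}.
FOLLOW(H): in S::=H if H (occurrence 1), H is followed by if H with FIRST {if}; in S::=H if H (occurrence 2), the suffix after H is empty, so FOLLOW(H) ⊇ FOLLOW(S) = {$, if, read}. Thus FOLLOW(H) = {$, if, read}.

{$, if, read}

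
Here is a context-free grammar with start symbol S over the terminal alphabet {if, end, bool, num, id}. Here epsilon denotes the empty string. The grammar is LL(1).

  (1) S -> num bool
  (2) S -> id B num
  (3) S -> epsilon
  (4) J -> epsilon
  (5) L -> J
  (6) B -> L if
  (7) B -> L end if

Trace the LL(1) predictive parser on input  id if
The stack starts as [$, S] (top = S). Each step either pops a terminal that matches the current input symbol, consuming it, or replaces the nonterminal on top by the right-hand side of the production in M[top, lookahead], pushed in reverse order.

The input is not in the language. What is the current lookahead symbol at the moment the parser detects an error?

$

step 1: stack=$ S  input=id if $  — expand S -> id B num
step 2: stack=$ num B id  input=id if $  — match id
step 3: stack=$ num B  input=if $  — expand B -> L if
step 4: stack=$ num if L  input=if $  — expand L -> J
step 5: stack=$ num if J  input=if $  — expand J -> epsilon
step 6: stack=$ num if  input=if $  — match if
step 7: stack=$ num  input=$  — error: top is terminal num but lookahead is $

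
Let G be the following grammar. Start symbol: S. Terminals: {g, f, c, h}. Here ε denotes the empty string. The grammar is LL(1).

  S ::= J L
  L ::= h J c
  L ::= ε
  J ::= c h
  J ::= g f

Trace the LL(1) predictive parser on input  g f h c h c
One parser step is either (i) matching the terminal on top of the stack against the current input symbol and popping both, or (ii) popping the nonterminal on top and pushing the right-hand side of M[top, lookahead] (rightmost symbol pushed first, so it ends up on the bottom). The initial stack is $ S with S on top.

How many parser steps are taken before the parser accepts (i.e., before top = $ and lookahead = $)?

      Stack    Input          Action
   1  $ S      g f h c h c $  expand S ::= J L
   2  $ L J    g f h c h c $  expand J ::= g f
   3  $ L f g  g f h c h c $  match g
   4  $ L f    f h c h c $    match f
   5  $ L      h c h c $      expand L ::= h J c
   6  $ c J h  h c h c $      match h
   7  $ c J    c h c $        expand J ::= c h
   8  $ c h c  c h c $        match c
   9  $ c h    h c $          match h
  10  $ c      c $            match c
Accept reached after 10 steps.

10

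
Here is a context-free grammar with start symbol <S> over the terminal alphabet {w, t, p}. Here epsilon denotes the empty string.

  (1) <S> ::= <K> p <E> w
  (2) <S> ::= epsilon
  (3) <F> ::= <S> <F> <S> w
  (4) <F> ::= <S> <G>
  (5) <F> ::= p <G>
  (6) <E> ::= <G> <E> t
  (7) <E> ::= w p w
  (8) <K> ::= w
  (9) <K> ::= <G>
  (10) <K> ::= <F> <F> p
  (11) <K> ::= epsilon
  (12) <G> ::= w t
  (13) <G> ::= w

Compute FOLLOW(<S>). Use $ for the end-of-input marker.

FIRST(<G>) = {w}
FIRST(<E>) = {w}  (via <G> <E> t)
FIRST(<S>) = {epsilon, p, w}  (via <K> p <E> w)
FIRST(<F>) = {p, w}  (via <S> <F> <S> w, <S> <G>)
FIRST(<K>) = {epsilon, p, w}  (via <G>, <F> <F> p)
FOLLOW(<S>) includes $ since <S> is the start symbol.
FOLLOW(<S>): in <F>::=<S> <F> <S> w (occurrence 1), <S> is followed by <F> <S> w with FIRST {p, w}; in <F>::=<S> <F> <S> w (occurrence 2), <S> is followed by w with FIRST {w}; in <F>::=<S> <G>, <S> is followed by <G> with FIRST {w}. Thus FOLLOW(<S>) = {$, p, w}.
FOLLOW(<F>): in <F>::=<S> <F> <S> w, <F> is followed by <S> w with FIRST {p, w}; in <K>::=<F> <F> p (occurrence 1), <F> is followed by <F> p with FIRST {p, w}; in <K>::=<F> <F> p (occurrence 2), <F> is followed by p with FIRST {p}. Thus FOLLOW(<F>) = {p, w}.
FOLLOW(<E>): in <S>::=<K> p <E> w, <E> is followed by w with FIRST {w}; in <E>::=<G> <E> t, <E> is followed by t with FIRST {t}. Thus FOLLOW(<E>) = {t, w}.
FOLLOW(<K>): in <S>::=<K> p <E> w, <K> is followed by p <E> w with FIRST {p}. Thus FOLLOW(<K>) = {p}.
FOLLOW(<G>): in <F>::=<S> <G>, the suffix after <G> is empty, so FOLLOW(<G>) ⊇ FOLLOW(<F>) = {p, w}; in <F>::=p <G>, the suffix after <G> is empty, so FOLLOW(<G>) ⊇ FOLLOW(<F>) = {p, w}; in <E>::=<G> <E> t, <G> is followed by <E> t with FIRST {w}; in <K>::=<G>, the suffix after <G> is empty, so FOLLOW(<G>) ⊇ FOLLOW(<K>) = {p}. Thus FOLLOW(<G>) = {p, w}.

{$, p, w}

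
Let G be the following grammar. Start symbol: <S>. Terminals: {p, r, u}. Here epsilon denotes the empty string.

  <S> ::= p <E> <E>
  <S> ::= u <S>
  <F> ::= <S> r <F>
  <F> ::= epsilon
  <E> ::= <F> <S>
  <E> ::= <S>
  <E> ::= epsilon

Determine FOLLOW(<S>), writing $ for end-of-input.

{$, p, r, u}

FIRST(<S>) = {p, u}
FIRST(<F>) = {epsilon, p, u}  (via <S> r <F>)
FIRST(<E>) = {epsilon, p, u}  (via <F> <S>, <S>)
FOLLOW(<S>) includes $ since <S> is the start symbol.
FOLLOW(<F>): in <F>::=<S> r <F>, the suffix after <F> is empty (adds nothing new); in <E>::=<F> <S>, <F> is followed by <S> with FIRST {p, u}. Thus FOLLOW(<F>) = {p, u}.
FOLLOW(<S>): in <S>::=u <S>, the suffix after <S> is empty (adds nothing new); in <F>::=<S> r <F>, <S> is followed by r <F> with FIRST {r}; in <E>::=<F> <S>, the suffix after <S> is empty, so FOLLOW(<S>) ⊇ FOLLOW(<E>) = {$, p, r, u}; in <E>::=<S>, the suffix after <S> is empty, so FOLLOW(<S>) ⊇ FOLLOW(<E>) = {$, p, r, u}. Thus FOLLOW(<S>) = {$, p, r, u}.
FOLLOW(<E>): in <S>::=p <E> <E> (occurrence 1), <E> is followed by <E> with FIRST {epsilon, p, u}; in <S>::=p <E> <E> (occurrence 1), the suffix after <E> is nullable, so FOLLOW(<E>) ⊇ FOLLOW(<S>) = {$, p, r, u}; in <S>::=p <E> <E> (occurrence 2), the suffix after <E> is empty, so FOLLOW(<E>) ⊇ FOLLOW(<S>) = {$, p, r, u}. Thus FOLLOW(<E>) = {$, p, r, u}.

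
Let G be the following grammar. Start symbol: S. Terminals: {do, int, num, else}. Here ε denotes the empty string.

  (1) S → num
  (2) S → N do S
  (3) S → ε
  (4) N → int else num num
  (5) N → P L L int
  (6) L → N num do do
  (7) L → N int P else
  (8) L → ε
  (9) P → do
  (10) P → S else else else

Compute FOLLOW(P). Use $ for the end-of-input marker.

{do, else, int, num}

FIRST(S): from S→num we get {num}; from S→N do S we get {do, else, int, num}; from S→ε we get {ε}. So FIRST(S) = {ε, do, else, int, num}.
FIRST(P): from P→do we get {do}; from P→S else else else we get {do, else, int, num}. So FIRST(P) = {do, else, int, num}.
FIRST(N): from N→int else num num we get {int}; from N→P L L int we get {do, else, int, num}. So FIRST(N) = {do, else, int, num}.
FIRST(L): from L→N num do do we get {do, else, int, num}; from L→N int P else we get {do, else, int, num}; from L→ε we get {ε}. So FIRST(L) = {ε, do, else, int, num}.
FOLLOW(S) includes $ since S is the start symbol.
FOLLOW(S): in S→N do S, the suffix after S is empty (adds nothing new); in P→S else else else, S is followed by else else else with FIRST {else}. Thus FOLLOW(S) = {$, else}.
FOLLOW(N): in S→N do S, N is followed by do S with FIRST {do}; in L→N num do do, N is followed by num do do with FIRST {num}; in L→N int P else, N is followed by int P else with FIRST {int}. Thus FOLLOW(N) = {do, int, num}.
FOLLOW(L): in N→P L L int (occurrence 1), L is followed by L int with FIRST {do, else, int, num}; in N→P L L int (occurrence 2), L is followed by int with FIRST {int}. Thus FOLLOW(L) = {do, else, int, num}.
FOLLOW(P): in N→P L L int, P is followed by L L int with FIRST {do, else, int, num}; in L→N int P else, P is followed by else with FIRST {else}. Thus FOLLOW(P) = {do, else, int, num}.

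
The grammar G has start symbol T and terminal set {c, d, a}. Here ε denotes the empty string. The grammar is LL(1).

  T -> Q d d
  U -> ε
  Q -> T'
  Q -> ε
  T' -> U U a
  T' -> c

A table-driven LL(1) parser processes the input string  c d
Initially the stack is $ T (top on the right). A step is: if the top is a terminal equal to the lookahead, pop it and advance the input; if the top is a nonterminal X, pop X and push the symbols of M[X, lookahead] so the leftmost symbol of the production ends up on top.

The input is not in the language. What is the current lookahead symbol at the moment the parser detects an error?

     Stack     Input  Action
  1  $ T       c d $  expand T -> Q d d
  2  $ d d Q   c d $  expand Q -> T'
  3  $ d d T'  c d $  expand T' -> c
  4  $ d d c   c d $  match c
  5  $ d d     d $    match d
  6  $ d       $      error: top is terminal d but lookahead is $

$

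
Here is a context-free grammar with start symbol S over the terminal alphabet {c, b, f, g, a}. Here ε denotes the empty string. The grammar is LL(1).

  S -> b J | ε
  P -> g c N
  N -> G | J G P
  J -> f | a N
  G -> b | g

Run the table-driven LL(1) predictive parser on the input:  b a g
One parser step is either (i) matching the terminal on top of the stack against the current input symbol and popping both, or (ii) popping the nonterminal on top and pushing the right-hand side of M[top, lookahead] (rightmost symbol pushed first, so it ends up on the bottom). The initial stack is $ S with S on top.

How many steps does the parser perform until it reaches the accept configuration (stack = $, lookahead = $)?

     Stack  Input    Action
  1  $ S    b a g $  expand S -> b J
  2  $ J b  b a g $  match b
  3  $ J    a g $    expand J -> a N
  4  $ N a  a g $    match a
  5  $ N    g $      expand N -> G
  6  $ G    g $      expand G -> g
  7  $ g    g $      match g
Accept reached after 7 steps.

7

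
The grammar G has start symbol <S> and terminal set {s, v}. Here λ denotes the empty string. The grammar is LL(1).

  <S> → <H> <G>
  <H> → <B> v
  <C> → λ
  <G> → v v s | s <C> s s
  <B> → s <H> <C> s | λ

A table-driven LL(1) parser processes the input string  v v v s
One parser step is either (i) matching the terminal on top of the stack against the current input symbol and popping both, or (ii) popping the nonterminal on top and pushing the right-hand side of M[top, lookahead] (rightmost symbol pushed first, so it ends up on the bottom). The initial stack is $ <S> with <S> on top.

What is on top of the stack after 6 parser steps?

step 1: stack=$ <S>  input=v v v s $  — expand <S> → <H> <G>
step 2: stack=$ <G> <H>  input=v v v s $  — expand <H> → <B> v
step 3: stack=$ <G> v <B>  input=v v v s $  — expand <B> → λ
step 4: stack=$ <G> v  input=v v v s $  — match v
step 5: stack=$ <G>  input=v v s $  — expand <G> → v v s
step 6: stack=$ s v v  input=v v s $  — match v
Stack after step 6: $ s v (top = v).

v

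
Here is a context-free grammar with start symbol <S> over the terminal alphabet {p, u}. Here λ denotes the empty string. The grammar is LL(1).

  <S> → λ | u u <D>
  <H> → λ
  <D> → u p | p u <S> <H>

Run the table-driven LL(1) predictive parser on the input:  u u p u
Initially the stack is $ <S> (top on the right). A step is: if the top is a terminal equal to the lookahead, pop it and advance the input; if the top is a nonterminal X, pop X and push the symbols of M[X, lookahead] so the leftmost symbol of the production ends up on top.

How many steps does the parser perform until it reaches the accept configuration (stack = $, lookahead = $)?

8

step 1: stack=$ <S>  input=u u p u $  — expand <S> → u u <D>
step 2: stack=$ <D> u u  input=u u p u $  — match u
step 3: stack=$ <D> u  input=u p u $  — match u
step 4: stack=$ <D>  input=p u $  — expand <D> → p u <S> <H>
step 5: stack=$ <H> <S> u p  input=p u $  — match p
step 6: stack=$ <H> <S> u  input=u $  — match u
step 7: stack=$ <H> <S>  input=$  — expand <S> → λ
step 8: stack=$ <H>  input=$  — expand <H> → λ
Accept reached after 8 steps.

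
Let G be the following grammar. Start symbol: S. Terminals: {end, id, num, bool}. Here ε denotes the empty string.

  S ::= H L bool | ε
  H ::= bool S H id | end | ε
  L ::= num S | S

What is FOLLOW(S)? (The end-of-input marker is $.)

{$, bool, end, id}

FIRST(H): from H::=bool S H id we get {bool}; from H::=end we get {end}; from H::=ε we get {ε}. So FIRST(H) = {ε, bool, end}.
FIRST(S): from S::=H L bool we get {bool, end, num}; from S::=ε we get {ε}. So FIRST(S) = {ε, bool, end, num}.
FIRST(L): from L::=num S we get {num}; from L::=S we get {ε, bool, end, num}. So FIRST(L) = {ε, bool, end, num}.
FOLLOW(S) includes $ since S is the start symbol.
FOLLOW(H): in S::=H L bool, H is followed by L bool with FIRST {bool, end, num}; in H::=bool S H id, H is followed by id with FIRST {id}. Thus FOLLOW(H) = {bool, end, id, num}.
FOLLOW(L): in S::=H L bool, L is followed by bool with FIRST {bool}. Thus FOLLOW(L) = {bool}.
FOLLOW(S): in H::=bool S H id, S is followed by H id with FIRST {bool, end, id}; in L::=num S, the suffix after S is empty, so FOLLOW(S) ⊇ FOLLOW(L) = {bool}; in L::=S, the suffix after S is empty, so FOLLOW(S) ⊇ FOLLOW(L) = {bool}. Thus FOLLOW(S) = {$, bool, end, id}.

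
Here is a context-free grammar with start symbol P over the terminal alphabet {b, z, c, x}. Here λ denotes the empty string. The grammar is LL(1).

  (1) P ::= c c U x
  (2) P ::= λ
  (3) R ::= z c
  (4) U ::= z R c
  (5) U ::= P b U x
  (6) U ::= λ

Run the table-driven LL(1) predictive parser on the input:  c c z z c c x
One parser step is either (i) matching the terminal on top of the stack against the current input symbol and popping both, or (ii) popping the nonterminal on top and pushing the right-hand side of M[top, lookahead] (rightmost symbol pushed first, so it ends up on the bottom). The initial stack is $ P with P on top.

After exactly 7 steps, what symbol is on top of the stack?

c

step 1: stack=$ P  input=c c z z c c x $  — expand P ::= c c U x
step 2: stack=$ x U c c  input=c c z z c c x $  — match c
step 3: stack=$ x U c  input=c z z c c x $  — match c
step 4: stack=$ x U  input=z z c c x $  — expand U ::= z R c
step 5: stack=$ x c R z  input=z z c c x $  — match z
step 6: stack=$ x c R  input=z c c x $  — expand R ::= z c
step 7: stack=$ x c c z  input=z c c x $  — match z
Stack after step 7: $ x c c (top = c).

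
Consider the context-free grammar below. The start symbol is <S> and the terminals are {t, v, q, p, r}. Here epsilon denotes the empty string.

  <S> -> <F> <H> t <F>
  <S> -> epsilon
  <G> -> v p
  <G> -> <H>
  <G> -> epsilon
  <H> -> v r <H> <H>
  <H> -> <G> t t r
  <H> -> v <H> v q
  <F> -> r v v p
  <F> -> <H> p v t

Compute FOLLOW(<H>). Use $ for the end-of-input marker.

FIRST(<S>) = {epsilon, r, t, v}  (via <F> <H> t <F>)
FIRST(<G>) = {epsilon, t, v}  (via <H>)
FIRST(<H>) = {t, v}  (via <G> t t r)
FIRST(<F>) = {r, t, v}  (via <H> p v t)
FOLLOW(<S>) includes $ since <S> is the start symbol.
FOLLOW(<S>): <S> appears on no right-hand side. Thus FOLLOW(<S>) = {$}.
FOLLOW(<G>): in <H>-><G> t t r, <G> is followed by t t r with FIRST {t}. Thus FOLLOW(<G>) = {t}.
FOLLOW(<H>): in <S>-><F> <H> t <F>, <H> is followed by t <F> with FIRST {t}; in <G>-><H>, the suffix after <H> is empty, so FOLLOW(<H>) ⊇ FOLLOW(<G>) = {t}; in <H>->v r <H> <H> (occurrence 1), <H> is followed by <H> with FIRST {t, v}; in <H>->v r <H> <H> (occurrence 2), the suffix after <H> is empty (adds nothing new); in <H>->v <H> v q, <H> is followed by v q with FIRST {v}; in <F>-><H> p v t, <H> is followed by p v t with FIRST {p}. Thus FOLLOW(<H>) = {p, t, v}.
FOLLOW(<F>): in <S>-><F> <H> t <F> (occurrence 1), <F> is followed by <H> t <F> with FIRST {t, v}; in <S>-><F> <H> t <F> (occurrence 2), the suffix after <F> is empty, so FOLLOW(<F>) ⊇ FOLLOW(<S>) = {$}. Thus FOLLOW(<F>) = {$, t, v}.

{p, t, v}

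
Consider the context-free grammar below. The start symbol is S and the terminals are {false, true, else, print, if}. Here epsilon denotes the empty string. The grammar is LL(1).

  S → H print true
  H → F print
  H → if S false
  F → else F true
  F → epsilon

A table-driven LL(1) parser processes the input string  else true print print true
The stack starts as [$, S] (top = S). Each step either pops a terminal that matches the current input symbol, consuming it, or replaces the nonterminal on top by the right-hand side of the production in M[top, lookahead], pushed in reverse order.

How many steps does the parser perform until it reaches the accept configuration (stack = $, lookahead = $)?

     Stack                           Input                         Action
  1  $ S                             else true print print true $  expand S → H print true
  2  $ true print H                  else true print print true $  expand H → F print
  3  $ true print print F            else true print print true $  expand F → else F true
  4  $ true print print true F else  else true print print true $  match else
  5  $ true print print true F       true print print true $       expand F → epsilon
  6  $ true print print true         true print print true $       match true
  7  $ true print print              print print true $            match print
  8  $ true print                    print true $                  match print
  9  $ true                          true $                        match true
Accept reached after 9 steps.

9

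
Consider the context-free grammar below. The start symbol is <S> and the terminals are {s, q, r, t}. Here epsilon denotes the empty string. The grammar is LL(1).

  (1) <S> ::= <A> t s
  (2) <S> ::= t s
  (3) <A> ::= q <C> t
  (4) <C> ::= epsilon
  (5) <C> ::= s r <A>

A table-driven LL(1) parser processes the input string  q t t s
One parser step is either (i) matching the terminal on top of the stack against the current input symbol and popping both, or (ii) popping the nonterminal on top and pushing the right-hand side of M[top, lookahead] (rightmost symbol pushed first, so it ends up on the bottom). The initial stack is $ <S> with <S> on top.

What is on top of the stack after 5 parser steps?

     Stack          Input      Action
  1  $ <S>          q t t s $  expand <S> ::= <A> t s
  2  $ s t <A>      q t t s $  expand <A> ::= q <C> t
  3  $ s t t <C> q  q t t s $  match q
  4  $ s t t <C>    t t s $    expand <C> ::= epsilon
  5  $ s t t        t t s $    match t
Stack after step 5: $ s t (top = t).

t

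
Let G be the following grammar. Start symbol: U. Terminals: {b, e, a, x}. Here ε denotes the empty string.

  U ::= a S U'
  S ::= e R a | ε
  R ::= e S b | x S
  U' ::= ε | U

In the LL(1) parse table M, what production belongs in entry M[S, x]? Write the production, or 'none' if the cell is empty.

FIRST(U): from U::=a S U' we get {a}. So FIRST(U) = {a}.
FIRST(S): from S::=e R a we get {e}; from S::=ε we get {ε}. So FIRST(S) = {ε, e}.
FIRST(R): from R::=e S b we get {e}; from R::=x S we get {x}. So FIRST(R) = {e, x}.
FIRST(U'): from U'::=ε we get {ε}; from U'::=U we get {a}. So FIRST(U') = {ε, a}.
FOLLOW(U) includes $ since U is the start symbol.
FOLLOW(R): in S::=e R a, R is followed by a with FIRST {a}. Thus FOLLOW(R) = {a}.
FOLLOW(U): in U'::=U, the suffix after U is empty, so FOLLOW(U) ⊇ FOLLOW(U') = {$}. Thus FOLLOW(U) = {$}.
FOLLOW(S): in U::=a S U', S is followed by U' with FIRST {ε, a}; in U::=a S U', the suffix after S is nullable, so FOLLOW(S) ⊇ FOLLOW(U) = {$}; in R::=e S b, S is followed by b with FIRST {b}; in R::=x S, the suffix after S is empty, so FOLLOW(S) ⊇ FOLLOW(R) = {a}. Thus FOLLOW(S) = {$, a, b}.
For S ::= e R a: FIRST(e R a) = {e}, so it goes in M[S, t] for t ∈ {e}.
For S ::= ε: FIRST(ε) = {ε}, so it goes in M[S, t] for t ∈ {}; since ε ∈ FIRST, also for every t ∈ FOLLOW(S) = {$, a, b}.
None of these place a production in M[S, x].

none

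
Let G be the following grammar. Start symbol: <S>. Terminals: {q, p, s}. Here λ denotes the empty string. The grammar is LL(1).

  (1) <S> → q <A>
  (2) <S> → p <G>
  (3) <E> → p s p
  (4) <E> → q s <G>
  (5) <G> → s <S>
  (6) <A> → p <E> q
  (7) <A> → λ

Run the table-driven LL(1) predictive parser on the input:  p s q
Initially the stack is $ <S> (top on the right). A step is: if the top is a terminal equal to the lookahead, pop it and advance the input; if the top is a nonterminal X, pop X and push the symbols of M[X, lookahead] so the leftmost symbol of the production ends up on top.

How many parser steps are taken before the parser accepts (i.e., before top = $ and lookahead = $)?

7

     Stack    Input    Action
  1  $ <S>    p s q $  expand <S> → p <G>
  2  $ <G> p  p s q $  match p
  3  $ <G>    s q $    expand <G> → s <S>
  4  $ <S> s  s q $    match s
  5  $ <S>    q $      expand <S> → q <A>
  6  $ <A> q  q $      match q
  7  $ <A>    $        expand <A> → λ
Accept reached after 7 steps.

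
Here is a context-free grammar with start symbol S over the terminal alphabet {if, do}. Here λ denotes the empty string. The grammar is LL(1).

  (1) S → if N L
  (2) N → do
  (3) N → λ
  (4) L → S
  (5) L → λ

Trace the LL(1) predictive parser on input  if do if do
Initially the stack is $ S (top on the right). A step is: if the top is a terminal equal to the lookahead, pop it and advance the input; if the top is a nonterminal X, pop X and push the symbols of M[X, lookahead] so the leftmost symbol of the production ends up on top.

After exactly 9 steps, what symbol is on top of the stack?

L

step 1: stack=$ S  input=if do if do $  — expand S → if N L
step 2: stack=$ L N if  input=if do if do $  — match if
step 3: stack=$ L N  input=do if do $  — expand N → do
step 4: stack=$ L do  input=do if do $  — match do
step 5: stack=$ L  input=if do $  — expand L → S
step 6: stack=$ S  input=if do $  — expand S → if N L
step 7: stack=$ L N if  input=if do $  — match if
step 8: stack=$ L N  input=do $  — expand N → do
step 9: stack=$ L do  input=do $  — match do
Stack after step 9: $ L (top = L).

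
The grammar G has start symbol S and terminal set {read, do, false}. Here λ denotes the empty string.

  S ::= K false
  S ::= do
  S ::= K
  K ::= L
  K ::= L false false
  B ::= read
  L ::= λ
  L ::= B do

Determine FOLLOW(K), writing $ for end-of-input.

{$, false}

FIRST(B): from B::=read we get {read}. So FIRST(B) = {read}.
FIRST(L): from L::=λ we get {λ}; from L::=B do we get {read}. So FIRST(L) = {λ, read}.
FIRST(K): from K::=L we get {λ, read}; from K::=L false false we get {false, read}. So FIRST(K) = {λ, false, read}.
FIRST(S): from S::=K false we get {false, read}; from S::=do we get {do}; from S::=K we get {λ, false, read}. So FIRST(S) = {λ, do, false, read}.
FOLLOW(S) includes $ since S is the start symbol.
FOLLOW(S): S appears on no right-hand side. Thus FOLLOW(S) = {$}.
FOLLOW(K): in S::=K false, K is followed by false with FIRST {false}; in S::=K, the suffix after K is empty, so FOLLOW(K) ⊇ FOLLOW(S) = {$}. Thus FOLLOW(K) = {$, false}.
FOLLOW(B): in L::=B do, B is followed by do with FIRST {do}. Thus FOLLOW(B) = {do}.
FOLLOW(L): in K::=L, the suffix after L is empty, so FOLLOW(L) ⊇ FOLLOW(K) = {$, false}; in K::=L false false, L is followed by false false with FIRST {false}. Thus FOLLOW(L) = {$, false}.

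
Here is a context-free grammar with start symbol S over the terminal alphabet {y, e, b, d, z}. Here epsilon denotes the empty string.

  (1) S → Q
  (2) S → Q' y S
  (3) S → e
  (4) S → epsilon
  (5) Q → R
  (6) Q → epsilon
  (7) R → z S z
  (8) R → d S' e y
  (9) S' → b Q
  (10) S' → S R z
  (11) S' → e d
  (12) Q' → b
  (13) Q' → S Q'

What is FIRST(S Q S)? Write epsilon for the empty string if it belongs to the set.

FIRST(R) = {d, z}
FIRST(Q) = {epsilon, d, z}  (via R)
FIRST(S) = {epsilon, b, d, e, z}  (via Q, Q' y S)
FIRST(S') = {b, d, e, z}  (via S R z)
FIRST(Q') = {b, d, e, z}  (via S Q')
FIRST(S Q S): take FIRST of each symbol in turn, carrying on past any symbol whose FIRST contains epsilon; result {epsilon, b, d, e, z}.

{epsilon, b, d, e, z}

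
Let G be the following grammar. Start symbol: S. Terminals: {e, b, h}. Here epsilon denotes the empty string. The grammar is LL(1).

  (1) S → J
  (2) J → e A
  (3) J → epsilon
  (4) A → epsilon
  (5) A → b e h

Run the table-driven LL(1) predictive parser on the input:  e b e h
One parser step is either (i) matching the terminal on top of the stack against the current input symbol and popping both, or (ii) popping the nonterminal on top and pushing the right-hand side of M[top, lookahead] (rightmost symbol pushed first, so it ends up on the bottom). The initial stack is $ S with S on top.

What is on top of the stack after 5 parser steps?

     Stack    Input      Action
  1  $ S      e b e h $  expand S → J
  2  $ J      e b e h $  expand J → e A
  3  $ A e    e b e h $  match e
  4  $ A      b e h $    expand A → b e h
  5  $ h e b  b e h $    match b
Stack after step 5: $ h e (top = e).

e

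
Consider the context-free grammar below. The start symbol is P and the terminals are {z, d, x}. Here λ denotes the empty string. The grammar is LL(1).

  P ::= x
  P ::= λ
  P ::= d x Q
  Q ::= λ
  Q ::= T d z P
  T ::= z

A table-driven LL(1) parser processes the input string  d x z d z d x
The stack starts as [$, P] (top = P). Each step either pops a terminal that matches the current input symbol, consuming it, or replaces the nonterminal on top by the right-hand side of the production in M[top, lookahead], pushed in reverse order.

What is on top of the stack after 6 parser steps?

d

step 1: stack=$ P  input=d x z d z d x $  — expand P ::= d x Q
step 2: stack=$ Q x d  input=d x z d z d x $  — match d
step 3: stack=$ Q x  input=x z d z d x $  — match x
step 4: stack=$ Q  input=z d z d x $  — expand Q ::= T d z P
step 5: stack=$ P z d T  input=z d z d x $  — expand T ::= z
step 6: stack=$ P z d z  input=z d z d x $  — match z
Stack after step 6: $ P z d (top = d).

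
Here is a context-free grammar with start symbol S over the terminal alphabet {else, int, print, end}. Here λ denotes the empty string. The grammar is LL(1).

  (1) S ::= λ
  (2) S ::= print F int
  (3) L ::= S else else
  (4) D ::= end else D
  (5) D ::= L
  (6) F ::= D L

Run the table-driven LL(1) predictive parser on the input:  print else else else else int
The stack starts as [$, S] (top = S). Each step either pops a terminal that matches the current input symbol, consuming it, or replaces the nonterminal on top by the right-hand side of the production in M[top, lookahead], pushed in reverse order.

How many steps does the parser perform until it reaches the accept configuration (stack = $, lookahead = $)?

13

      Stack                Input                            Action
   1  $ S                  print else else else else int $  expand S ::= print F int
   2  $ int F print        print else else else else int $  match print
   3  $ int F              else else else else int $        expand F ::= D L
   4  $ int L D            else else else else int $        expand D ::= L
   5  $ int L L            else else else else int $        expand L ::= S else else
   6  $ int L else else S  else else else else int $        expand S ::= λ
   7  $ int L else else    else else else else int $        match else
   8  $ int L else         else else else int $             match else
   9  $ int L              else else int $                  expand L ::= S else else
  10  $ int else else S    else else int $                  expand S ::= λ
  11  $ int else else      else else int $                  match else
  12  $ int else           else int $                       match else
  13  $ int                int $                            match int
Accept reached after 13 steps.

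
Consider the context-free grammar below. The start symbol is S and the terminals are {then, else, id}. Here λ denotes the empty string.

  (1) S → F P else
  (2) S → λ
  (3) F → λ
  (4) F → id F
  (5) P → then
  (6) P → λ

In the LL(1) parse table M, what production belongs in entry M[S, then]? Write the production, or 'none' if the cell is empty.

S → F P else

FIRST(F): from F→λ we get {λ}; from F→id F we get {id}. So FIRST(F) = {λ, id}.
FIRST(P): from P→then we get {then}; from P→λ we get {λ}. So FIRST(P) = {λ, then}.
FIRST(S): from S→F P else we get {else, id, then}; from S→λ we get {λ}. So FIRST(S) = {λ, else, id, then}.
FOLLOW(S) includes $ since S is the start symbol.
FOLLOW(S): S appears on no right-hand side. Thus FOLLOW(S) = {$}.
For S → F P else: FIRST(F P else) = {else, id, then}, so it goes in M[S, t] for t ∈ {else, id, then}.
For S → λ: FIRST(λ) = {λ}, so it goes in M[S, t] for t ∈ {}; since λ ∈ FIRST, also for every t ∈ FOLLOW(S) = {$}.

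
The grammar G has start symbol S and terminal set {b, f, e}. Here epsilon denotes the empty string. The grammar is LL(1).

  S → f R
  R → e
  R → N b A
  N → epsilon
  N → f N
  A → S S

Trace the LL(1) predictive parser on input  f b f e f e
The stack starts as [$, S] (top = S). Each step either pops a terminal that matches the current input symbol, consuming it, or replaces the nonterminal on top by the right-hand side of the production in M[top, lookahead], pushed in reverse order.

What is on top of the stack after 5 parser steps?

A

     Stack    Input          Action
  1  $ S      f b f e f e $  expand S → f R
  2  $ R f    f b f e f e $  match f
  3  $ R      b f e f e $    expand R → N b A
  4  $ A b N  b f e f e $    expand N → epsilon
  5  $ A b    b f e f e $    match b
Stack after step 5: $ A (top = A).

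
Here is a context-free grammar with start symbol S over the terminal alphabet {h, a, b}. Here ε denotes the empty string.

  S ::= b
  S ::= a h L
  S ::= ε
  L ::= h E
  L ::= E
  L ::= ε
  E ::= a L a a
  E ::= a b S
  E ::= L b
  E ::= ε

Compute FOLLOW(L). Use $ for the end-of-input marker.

FIRST(S) = {ε, a, b}
FIRST(L) = {ε, a, b, h}  (via E)
FIRST(E) = {ε, a, b, h}  (via L b)
FOLLOW(S) includes $ since S is the start symbol.
FOLLOW(S): in E::=a b S, the suffix after S is empty, so FOLLOW(S) ⊇ FOLLOW(E) = {$, a, b}. Thus FOLLOW(S) = {$, a, b}.
FOLLOW(L): in S::=a h L, the suffix after L is empty, so FOLLOW(L) ⊇ FOLLOW(S) = {$, a, b}; in E::=a L a a, L is followed by a a with FIRST {a}; in E::=L b, L is followed by b with FIRST {b}. Thus FOLLOW(L) = {$, a, b}.
FOLLOW(E): in L::=h E, the suffix after E is empty, so FOLLOW(E) ⊇ FOLLOW(L) = {$, a, b}; in L::=E, the suffix after E is empty, so FOLLOW(E) ⊇ FOLLOW(L) = {$, a, b}. Thus FOLLOW(E) = {$, a, b}.

{$, a, b}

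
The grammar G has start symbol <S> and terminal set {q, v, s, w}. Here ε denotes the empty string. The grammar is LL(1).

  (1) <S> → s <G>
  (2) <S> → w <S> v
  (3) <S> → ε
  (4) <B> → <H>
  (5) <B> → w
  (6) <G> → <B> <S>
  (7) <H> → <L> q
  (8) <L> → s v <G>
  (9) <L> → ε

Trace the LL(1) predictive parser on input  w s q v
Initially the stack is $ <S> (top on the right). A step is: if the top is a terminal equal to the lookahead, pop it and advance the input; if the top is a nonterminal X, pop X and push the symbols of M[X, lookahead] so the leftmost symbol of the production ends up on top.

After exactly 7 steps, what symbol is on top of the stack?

     Stack        Input      Action
  1  $ <S>        w s q v $  expand <S> → w <S> v
  2  $ v <S> w    w s q v $  match w
  3  $ v <S>      s q v $    expand <S> → s <G>
  4  $ v <G> s    s q v $    match s
  5  $ v <G>      q v $      expand <G> → <B> <S>
  6  $ v <S> <B>  q v $      expand <B> → <H>
  7  $ v <S> <H>  q v $      expand <H> → <L> q
Stack after step 7: $ v <S> q <L> (top = <L>).

<L>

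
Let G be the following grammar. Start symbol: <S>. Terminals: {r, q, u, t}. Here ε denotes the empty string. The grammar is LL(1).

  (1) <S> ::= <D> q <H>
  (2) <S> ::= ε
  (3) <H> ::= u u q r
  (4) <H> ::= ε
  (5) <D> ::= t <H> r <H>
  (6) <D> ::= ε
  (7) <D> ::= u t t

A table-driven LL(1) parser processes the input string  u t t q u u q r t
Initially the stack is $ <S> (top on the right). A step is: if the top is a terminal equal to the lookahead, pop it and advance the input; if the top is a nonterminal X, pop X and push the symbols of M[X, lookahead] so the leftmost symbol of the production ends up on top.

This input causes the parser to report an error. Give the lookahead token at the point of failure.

step 1: stack=$ <S>  input=u t t q u u q r t $  — expand <S> ::= <D> q <H>
step 2: stack=$ <H> q <D>  input=u t t q u u q r t $  — expand <D> ::= u t t
step 3: stack=$ <H> q t t u  input=u t t q u u q r t $  — match u
step 4: stack=$ <H> q t t  input=t t q u u q r t $  — match t
step 5: stack=$ <H> q t  input=t q u u q r t $  — match t
step 6: stack=$ <H> q  input=q u u q r t $  — match q
step 7: stack=$ <H>  input=u u q r t $  — expand <H> ::= u u q r
step 8: stack=$ r q u u  input=u u q r t $  — match u
step 9: stack=$ r q u  input=u q r t $  — match u
step 10: stack=$ r q  input=q r t $  — match q
step 11: stack=$ r  input=r t $  — match r
step 12: stack=$  input=t $  — error: stack empty but input remains

t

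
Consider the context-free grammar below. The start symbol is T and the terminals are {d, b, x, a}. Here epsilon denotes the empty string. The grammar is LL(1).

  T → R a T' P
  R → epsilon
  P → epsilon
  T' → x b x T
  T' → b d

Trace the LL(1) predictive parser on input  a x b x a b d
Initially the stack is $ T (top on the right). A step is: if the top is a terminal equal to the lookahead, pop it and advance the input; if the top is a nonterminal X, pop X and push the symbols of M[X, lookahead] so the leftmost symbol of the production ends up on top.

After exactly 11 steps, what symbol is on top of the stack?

b

      Stack         Input            Action
   1  $ T           a x b x a b d $  expand T → R a T' P
   2  $ P T' a R    a x b x a b d $  expand R → epsilon
   3  $ P T' a      a x b x a b d $  match a
   4  $ P T'        x b x a b d $    expand T' → x b x T
   5  $ P T x b x   x b x a b d $    match x
   6  $ P T x b     b x a b d $      match b
   7  $ P T x       x a b d $        match x
   8  $ P T         a b d $          expand T → R a T' P
   9  $ P P T' a R  a b d $          expand R → epsilon
  10  $ P P T' a    a b d $          match a
  11  $ P P T'      b d $            expand T' → b d
Stack after step 11: $ P P d b (top = b).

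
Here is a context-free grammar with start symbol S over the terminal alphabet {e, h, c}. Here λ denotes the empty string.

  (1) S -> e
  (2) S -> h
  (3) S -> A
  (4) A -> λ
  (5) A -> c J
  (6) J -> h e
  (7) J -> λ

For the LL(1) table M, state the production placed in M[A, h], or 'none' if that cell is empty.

FIRST(A): from A->λ we get {λ}; from A->c J we get {c}. So FIRST(A) = {λ, c}.
FIRST(J): from J->h e we get {h}; from J->λ we get {λ}. So FIRST(J) = {λ, h}.
FIRST(S): from S->e we get {e}; from S->h we get {h}; from S->A we get {λ, c}. So FIRST(S) = {λ, c, e, h}.
FOLLOW(S) includes $ since S is the start symbol.
FOLLOW(S): S appears on no right-hand side. Thus FOLLOW(S) = {$}.
FOLLOW(A): in S->A, the suffix after A is empty, so FOLLOW(A) ⊇ FOLLOW(S) = {$}. Thus FOLLOW(A) = {$}.
For A -> λ: FIRST(λ) = {λ}, so it goes in M[A, t] for t ∈ {}; since λ ∈ FIRST, also for every t ∈ FOLLOW(A) = {$}.
For A -> c J: FIRST(c J) = {c}, so it goes in M[A, t] for t ∈ {c}.
None of these place a production in M[A, h].

none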